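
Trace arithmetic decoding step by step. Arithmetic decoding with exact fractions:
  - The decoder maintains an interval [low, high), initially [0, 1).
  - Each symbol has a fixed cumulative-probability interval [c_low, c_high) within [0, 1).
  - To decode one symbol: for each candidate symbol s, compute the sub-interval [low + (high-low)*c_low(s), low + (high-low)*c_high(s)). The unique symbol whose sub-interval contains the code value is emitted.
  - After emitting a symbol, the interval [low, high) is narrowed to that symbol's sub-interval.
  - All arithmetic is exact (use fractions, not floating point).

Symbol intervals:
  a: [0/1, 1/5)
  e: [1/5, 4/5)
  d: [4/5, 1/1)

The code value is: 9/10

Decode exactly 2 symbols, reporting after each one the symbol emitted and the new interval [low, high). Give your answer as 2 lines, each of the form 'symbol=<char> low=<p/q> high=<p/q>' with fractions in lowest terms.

Answer: symbol=d low=4/5 high=1/1
symbol=e low=21/25 high=24/25

Derivation:
Step 1: interval [0/1, 1/1), width = 1/1 - 0/1 = 1/1
  'a': [0/1 + 1/1*0/1, 0/1 + 1/1*1/5) = [0/1, 1/5)
  'e': [0/1 + 1/1*1/5, 0/1 + 1/1*4/5) = [1/5, 4/5)
  'd': [0/1 + 1/1*4/5, 0/1 + 1/1*1/1) = [4/5, 1/1) <- contains code 9/10
  emit 'd', narrow to [4/5, 1/1)
Step 2: interval [4/5, 1/1), width = 1/1 - 4/5 = 1/5
  'a': [4/5 + 1/5*0/1, 4/5 + 1/5*1/5) = [4/5, 21/25)
  'e': [4/5 + 1/5*1/5, 4/5 + 1/5*4/5) = [21/25, 24/25) <- contains code 9/10
  'd': [4/5 + 1/5*4/5, 4/5 + 1/5*1/1) = [24/25, 1/1)
  emit 'e', narrow to [21/25, 24/25)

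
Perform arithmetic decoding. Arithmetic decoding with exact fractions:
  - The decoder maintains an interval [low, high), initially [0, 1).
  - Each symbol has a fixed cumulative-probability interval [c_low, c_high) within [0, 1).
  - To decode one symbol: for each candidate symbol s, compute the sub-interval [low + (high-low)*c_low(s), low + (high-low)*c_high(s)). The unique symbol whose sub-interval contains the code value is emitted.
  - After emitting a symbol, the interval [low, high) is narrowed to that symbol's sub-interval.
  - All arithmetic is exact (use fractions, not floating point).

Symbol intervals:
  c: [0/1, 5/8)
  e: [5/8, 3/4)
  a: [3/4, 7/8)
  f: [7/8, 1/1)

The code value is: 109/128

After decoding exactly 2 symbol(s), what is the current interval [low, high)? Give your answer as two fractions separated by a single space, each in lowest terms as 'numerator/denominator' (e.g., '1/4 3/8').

Step 1: interval [0/1, 1/1), width = 1/1 - 0/1 = 1/1
  'c': [0/1 + 1/1*0/1, 0/1 + 1/1*5/8) = [0/1, 5/8)
  'e': [0/1 + 1/1*5/8, 0/1 + 1/1*3/4) = [5/8, 3/4)
  'a': [0/1 + 1/1*3/4, 0/1 + 1/1*7/8) = [3/4, 7/8) <- contains code 109/128
  'f': [0/1 + 1/1*7/8, 0/1 + 1/1*1/1) = [7/8, 1/1)
  emit 'a', narrow to [3/4, 7/8)
Step 2: interval [3/4, 7/8), width = 7/8 - 3/4 = 1/8
  'c': [3/4 + 1/8*0/1, 3/4 + 1/8*5/8) = [3/4, 53/64)
  'e': [3/4 + 1/8*5/8, 3/4 + 1/8*3/4) = [53/64, 27/32)
  'a': [3/4 + 1/8*3/4, 3/4 + 1/8*7/8) = [27/32, 55/64) <- contains code 109/128
  'f': [3/4 + 1/8*7/8, 3/4 + 1/8*1/1) = [55/64, 7/8)
  emit 'a', narrow to [27/32, 55/64)

Answer: 27/32 55/64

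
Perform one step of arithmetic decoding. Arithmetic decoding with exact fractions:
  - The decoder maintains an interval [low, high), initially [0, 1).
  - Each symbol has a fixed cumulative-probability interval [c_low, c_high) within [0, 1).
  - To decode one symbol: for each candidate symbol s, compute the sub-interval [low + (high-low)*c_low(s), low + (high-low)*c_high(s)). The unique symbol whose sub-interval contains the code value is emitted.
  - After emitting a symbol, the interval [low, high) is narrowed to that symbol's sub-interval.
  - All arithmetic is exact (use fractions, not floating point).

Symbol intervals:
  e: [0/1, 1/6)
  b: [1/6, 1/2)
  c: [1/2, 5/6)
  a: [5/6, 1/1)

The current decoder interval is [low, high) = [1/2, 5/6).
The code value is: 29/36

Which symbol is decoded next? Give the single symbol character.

Answer: a

Derivation:
Interval width = high − low = 5/6 − 1/2 = 1/3
Scaled code = (code − low) / width = (29/36 − 1/2) / 1/3 = 11/12
  e: [0/1, 1/6) 
  b: [1/6, 1/2) 
  c: [1/2, 5/6) 
  a: [5/6, 1/1) ← scaled code falls here ✓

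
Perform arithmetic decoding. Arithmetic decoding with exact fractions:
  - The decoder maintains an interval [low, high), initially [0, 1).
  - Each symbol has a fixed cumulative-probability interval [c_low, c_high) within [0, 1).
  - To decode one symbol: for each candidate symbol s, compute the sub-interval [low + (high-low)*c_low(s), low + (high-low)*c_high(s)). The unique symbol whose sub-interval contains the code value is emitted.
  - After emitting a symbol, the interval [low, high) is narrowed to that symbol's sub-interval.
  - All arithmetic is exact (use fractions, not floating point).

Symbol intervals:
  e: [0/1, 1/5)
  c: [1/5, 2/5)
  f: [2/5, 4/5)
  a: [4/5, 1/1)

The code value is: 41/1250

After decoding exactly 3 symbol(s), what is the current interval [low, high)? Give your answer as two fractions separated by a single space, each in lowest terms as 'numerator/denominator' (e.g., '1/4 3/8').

Step 1: interval [0/1, 1/1), width = 1/1 - 0/1 = 1/1
  'e': [0/1 + 1/1*0/1, 0/1 + 1/1*1/5) = [0/1, 1/5) <- contains code 41/1250
  'c': [0/1 + 1/1*1/5, 0/1 + 1/1*2/5) = [1/5, 2/5)
  'f': [0/1 + 1/1*2/5, 0/1 + 1/1*4/5) = [2/5, 4/5)
  'a': [0/1 + 1/1*4/5, 0/1 + 1/1*1/1) = [4/5, 1/1)
  emit 'e', narrow to [0/1, 1/5)
Step 2: interval [0/1, 1/5), width = 1/5 - 0/1 = 1/5
  'e': [0/1 + 1/5*0/1, 0/1 + 1/5*1/5) = [0/1, 1/25) <- contains code 41/1250
  'c': [0/1 + 1/5*1/5, 0/1 + 1/5*2/5) = [1/25, 2/25)
  'f': [0/1 + 1/5*2/5, 0/1 + 1/5*4/5) = [2/25, 4/25)
  'a': [0/1 + 1/5*4/5, 0/1 + 1/5*1/1) = [4/25, 1/5)
  emit 'e', narrow to [0/1, 1/25)
Step 3: interval [0/1, 1/25), width = 1/25 - 0/1 = 1/25
  'e': [0/1 + 1/25*0/1, 0/1 + 1/25*1/5) = [0/1, 1/125)
  'c': [0/1 + 1/25*1/5, 0/1 + 1/25*2/5) = [1/125, 2/125)
  'f': [0/1 + 1/25*2/5, 0/1 + 1/25*4/5) = [2/125, 4/125)
  'a': [0/1 + 1/25*4/5, 0/1 + 1/25*1/1) = [4/125, 1/25) <- contains code 41/1250
  emit 'a', narrow to [4/125, 1/25)

Answer: 4/125 1/25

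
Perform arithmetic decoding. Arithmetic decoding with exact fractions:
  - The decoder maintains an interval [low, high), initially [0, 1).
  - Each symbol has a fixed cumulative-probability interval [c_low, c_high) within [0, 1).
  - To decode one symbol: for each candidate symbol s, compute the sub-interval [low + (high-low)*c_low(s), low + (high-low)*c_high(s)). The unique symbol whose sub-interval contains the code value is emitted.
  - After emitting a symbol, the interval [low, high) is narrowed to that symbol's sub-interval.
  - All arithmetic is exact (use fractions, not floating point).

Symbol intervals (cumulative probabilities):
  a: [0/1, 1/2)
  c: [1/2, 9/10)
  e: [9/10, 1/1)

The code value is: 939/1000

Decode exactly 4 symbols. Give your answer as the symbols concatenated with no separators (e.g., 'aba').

Answer: eacc

Derivation:
Step 1: interval [0/1, 1/1), width = 1/1 - 0/1 = 1/1
  'a': [0/1 + 1/1*0/1, 0/1 + 1/1*1/2) = [0/1, 1/2)
  'c': [0/1 + 1/1*1/2, 0/1 + 1/1*9/10) = [1/2, 9/10)
  'e': [0/1 + 1/1*9/10, 0/1 + 1/1*1/1) = [9/10, 1/1) <- contains code 939/1000
  emit 'e', narrow to [9/10, 1/1)
Step 2: interval [9/10, 1/1), width = 1/1 - 9/10 = 1/10
  'a': [9/10 + 1/10*0/1, 9/10 + 1/10*1/2) = [9/10, 19/20) <- contains code 939/1000
  'c': [9/10 + 1/10*1/2, 9/10 + 1/10*9/10) = [19/20, 99/100)
  'e': [9/10 + 1/10*9/10, 9/10 + 1/10*1/1) = [99/100, 1/1)
  emit 'a', narrow to [9/10, 19/20)
Step 3: interval [9/10, 19/20), width = 19/20 - 9/10 = 1/20
  'a': [9/10 + 1/20*0/1, 9/10 + 1/20*1/2) = [9/10, 37/40)
  'c': [9/10 + 1/20*1/2, 9/10 + 1/20*9/10) = [37/40, 189/200) <- contains code 939/1000
  'e': [9/10 + 1/20*9/10, 9/10 + 1/20*1/1) = [189/200, 19/20)
  emit 'c', narrow to [37/40, 189/200)
Step 4: interval [37/40, 189/200), width = 189/200 - 37/40 = 1/50
  'a': [37/40 + 1/50*0/1, 37/40 + 1/50*1/2) = [37/40, 187/200)
  'c': [37/40 + 1/50*1/2, 37/40 + 1/50*9/10) = [187/200, 943/1000) <- contains code 939/1000
  'e': [37/40 + 1/50*9/10, 37/40 + 1/50*1/1) = [943/1000, 189/200)
  emit 'c', narrow to [187/200, 943/1000)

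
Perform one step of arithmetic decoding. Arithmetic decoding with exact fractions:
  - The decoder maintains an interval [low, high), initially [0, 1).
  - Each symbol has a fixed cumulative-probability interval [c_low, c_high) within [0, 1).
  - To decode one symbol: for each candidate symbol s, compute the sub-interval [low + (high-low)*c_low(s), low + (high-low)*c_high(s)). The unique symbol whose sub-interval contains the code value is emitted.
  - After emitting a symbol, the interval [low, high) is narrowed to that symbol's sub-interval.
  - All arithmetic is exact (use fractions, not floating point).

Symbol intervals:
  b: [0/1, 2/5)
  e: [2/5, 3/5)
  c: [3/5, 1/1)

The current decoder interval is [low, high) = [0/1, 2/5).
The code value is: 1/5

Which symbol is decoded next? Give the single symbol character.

Interval width = high − low = 2/5 − 0/1 = 2/5
Scaled code = (code − low) / width = (1/5 − 0/1) / 2/5 = 1/2
  b: [0/1, 2/5) 
  e: [2/5, 3/5) ← scaled code falls here ✓
  c: [3/5, 1/1) 

Answer: e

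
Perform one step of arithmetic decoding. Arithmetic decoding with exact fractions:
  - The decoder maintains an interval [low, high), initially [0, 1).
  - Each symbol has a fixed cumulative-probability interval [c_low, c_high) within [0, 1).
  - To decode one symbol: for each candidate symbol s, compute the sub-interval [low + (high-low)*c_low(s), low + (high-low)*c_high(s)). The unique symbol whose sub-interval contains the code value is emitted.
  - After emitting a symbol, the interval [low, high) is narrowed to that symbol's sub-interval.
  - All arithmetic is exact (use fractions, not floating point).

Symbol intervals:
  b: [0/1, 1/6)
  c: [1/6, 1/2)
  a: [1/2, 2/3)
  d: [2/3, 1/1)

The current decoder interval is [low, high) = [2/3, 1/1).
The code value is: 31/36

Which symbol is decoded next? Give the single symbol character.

Interval width = high − low = 1/1 − 2/3 = 1/3
Scaled code = (code − low) / width = (31/36 − 2/3) / 1/3 = 7/12
  b: [0/1, 1/6) 
  c: [1/6, 1/2) 
  a: [1/2, 2/3) ← scaled code falls here ✓
  d: [2/3, 1/1) 

Answer: a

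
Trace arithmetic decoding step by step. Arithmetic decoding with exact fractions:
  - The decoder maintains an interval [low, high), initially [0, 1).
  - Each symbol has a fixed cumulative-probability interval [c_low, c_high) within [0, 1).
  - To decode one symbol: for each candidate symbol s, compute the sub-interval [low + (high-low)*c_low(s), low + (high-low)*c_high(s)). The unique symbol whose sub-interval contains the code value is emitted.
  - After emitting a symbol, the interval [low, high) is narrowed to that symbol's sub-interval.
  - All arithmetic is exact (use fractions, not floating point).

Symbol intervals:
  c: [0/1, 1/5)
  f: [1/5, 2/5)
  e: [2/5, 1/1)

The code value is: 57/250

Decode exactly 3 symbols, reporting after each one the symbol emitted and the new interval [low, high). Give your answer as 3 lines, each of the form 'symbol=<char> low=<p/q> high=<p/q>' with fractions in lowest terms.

Step 1: interval [0/1, 1/1), width = 1/1 - 0/1 = 1/1
  'c': [0/1 + 1/1*0/1, 0/1 + 1/1*1/5) = [0/1, 1/5)
  'f': [0/1 + 1/1*1/5, 0/1 + 1/1*2/5) = [1/5, 2/5) <- contains code 57/250
  'e': [0/1 + 1/1*2/5, 0/1 + 1/1*1/1) = [2/5, 1/1)
  emit 'f', narrow to [1/5, 2/5)
Step 2: interval [1/5, 2/5), width = 2/5 - 1/5 = 1/5
  'c': [1/5 + 1/5*0/1, 1/5 + 1/5*1/5) = [1/5, 6/25) <- contains code 57/250
  'f': [1/5 + 1/5*1/5, 1/5 + 1/5*2/5) = [6/25, 7/25)
  'e': [1/5 + 1/5*2/5, 1/5 + 1/5*1/1) = [7/25, 2/5)
  emit 'c', narrow to [1/5, 6/25)
Step 3: interval [1/5, 6/25), width = 6/25 - 1/5 = 1/25
  'c': [1/5 + 1/25*0/1, 1/5 + 1/25*1/5) = [1/5, 26/125)
  'f': [1/5 + 1/25*1/5, 1/5 + 1/25*2/5) = [26/125, 27/125)
  'e': [1/5 + 1/25*2/5, 1/5 + 1/25*1/1) = [27/125, 6/25) <- contains code 57/250
  emit 'e', narrow to [27/125, 6/25)

Answer: symbol=f low=1/5 high=2/5
symbol=c low=1/5 high=6/25
symbol=e low=27/125 high=6/25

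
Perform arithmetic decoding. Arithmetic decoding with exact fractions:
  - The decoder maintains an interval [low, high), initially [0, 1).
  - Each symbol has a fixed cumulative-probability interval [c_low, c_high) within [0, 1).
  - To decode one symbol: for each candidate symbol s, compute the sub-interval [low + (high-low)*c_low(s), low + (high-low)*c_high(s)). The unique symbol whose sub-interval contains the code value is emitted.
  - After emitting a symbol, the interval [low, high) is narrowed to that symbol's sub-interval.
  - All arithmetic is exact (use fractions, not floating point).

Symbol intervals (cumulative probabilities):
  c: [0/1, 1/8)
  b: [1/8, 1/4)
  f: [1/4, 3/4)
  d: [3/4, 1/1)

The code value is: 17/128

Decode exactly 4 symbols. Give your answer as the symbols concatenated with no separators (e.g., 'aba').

Answer: bcff

Derivation:
Step 1: interval [0/1, 1/1), width = 1/1 - 0/1 = 1/1
  'c': [0/1 + 1/1*0/1, 0/1 + 1/1*1/8) = [0/1, 1/8)
  'b': [0/1 + 1/1*1/8, 0/1 + 1/1*1/4) = [1/8, 1/4) <- contains code 17/128
  'f': [0/1 + 1/1*1/4, 0/1 + 1/1*3/4) = [1/4, 3/4)
  'd': [0/1 + 1/1*3/4, 0/1 + 1/1*1/1) = [3/4, 1/1)
  emit 'b', narrow to [1/8, 1/4)
Step 2: interval [1/8, 1/4), width = 1/4 - 1/8 = 1/8
  'c': [1/8 + 1/8*0/1, 1/8 + 1/8*1/8) = [1/8, 9/64) <- contains code 17/128
  'b': [1/8 + 1/8*1/8, 1/8 + 1/8*1/4) = [9/64, 5/32)
  'f': [1/8 + 1/8*1/4, 1/8 + 1/8*3/4) = [5/32, 7/32)
  'd': [1/8 + 1/8*3/4, 1/8 + 1/8*1/1) = [7/32, 1/4)
  emit 'c', narrow to [1/8, 9/64)
Step 3: interval [1/8, 9/64), width = 9/64 - 1/8 = 1/64
  'c': [1/8 + 1/64*0/1, 1/8 + 1/64*1/8) = [1/8, 65/512)
  'b': [1/8 + 1/64*1/8, 1/8 + 1/64*1/4) = [65/512, 33/256)
  'f': [1/8 + 1/64*1/4, 1/8 + 1/64*3/4) = [33/256, 35/256) <- contains code 17/128
  'd': [1/8 + 1/64*3/4, 1/8 + 1/64*1/1) = [35/256, 9/64)
  emit 'f', narrow to [33/256, 35/256)
Step 4: interval [33/256, 35/256), width = 35/256 - 33/256 = 1/128
  'c': [33/256 + 1/128*0/1, 33/256 + 1/128*1/8) = [33/256, 133/1024)
  'b': [33/256 + 1/128*1/8, 33/256 + 1/128*1/4) = [133/1024, 67/512)
  'f': [33/256 + 1/128*1/4, 33/256 + 1/128*3/4) = [67/512, 69/512) <- contains code 17/128
  'd': [33/256 + 1/128*3/4, 33/256 + 1/128*1/1) = [69/512, 35/256)
  emit 'f', narrow to [67/512, 69/512)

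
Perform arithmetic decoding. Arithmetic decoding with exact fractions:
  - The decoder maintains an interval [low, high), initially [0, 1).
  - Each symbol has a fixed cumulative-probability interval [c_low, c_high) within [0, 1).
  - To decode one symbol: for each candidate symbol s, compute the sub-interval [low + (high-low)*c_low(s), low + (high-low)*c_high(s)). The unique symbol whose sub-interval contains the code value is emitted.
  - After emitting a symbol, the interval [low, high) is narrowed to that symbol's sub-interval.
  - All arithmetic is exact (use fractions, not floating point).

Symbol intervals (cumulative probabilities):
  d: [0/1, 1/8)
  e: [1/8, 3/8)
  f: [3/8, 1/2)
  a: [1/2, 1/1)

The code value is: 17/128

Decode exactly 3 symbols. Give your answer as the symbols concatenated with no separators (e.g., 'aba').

Step 1: interval [0/1, 1/1), width = 1/1 - 0/1 = 1/1
  'd': [0/1 + 1/1*0/1, 0/1 + 1/1*1/8) = [0/1, 1/8)
  'e': [0/1 + 1/1*1/8, 0/1 + 1/1*3/8) = [1/8, 3/8) <- contains code 17/128
  'f': [0/1 + 1/1*3/8, 0/1 + 1/1*1/2) = [3/8, 1/2)
  'a': [0/1 + 1/1*1/2, 0/1 + 1/1*1/1) = [1/2, 1/1)
  emit 'e', narrow to [1/8, 3/8)
Step 2: interval [1/8, 3/8), width = 3/8 - 1/8 = 1/4
  'd': [1/8 + 1/4*0/1, 1/8 + 1/4*1/8) = [1/8, 5/32) <- contains code 17/128
  'e': [1/8 + 1/4*1/8, 1/8 + 1/4*3/8) = [5/32, 7/32)
  'f': [1/8 + 1/4*3/8, 1/8 + 1/4*1/2) = [7/32, 1/4)
  'a': [1/8 + 1/4*1/2, 1/8 + 1/4*1/1) = [1/4, 3/8)
  emit 'd', narrow to [1/8, 5/32)
Step 3: interval [1/8, 5/32), width = 5/32 - 1/8 = 1/32
  'd': [1/8 + 1/32*0/1, 1/8 + 1/32*1/8) = [1/8, 33/256)
  'e': [1/8 + 1/32*1/8, 1/8 + 1/32*3/8) = [33/256, 35/256) <- contains code 17/128
  'f': [1/8 + 1/32*3/8, 1/8 + 1/32*1/2) = [35/256, 9/64)
  'a': [1/8 + 1/32*1/2, 1/8 + 1/32*1/1) = [9/64, 5/32)
  emit 'e', narrow to [33/256, 35/256)

Answer: ede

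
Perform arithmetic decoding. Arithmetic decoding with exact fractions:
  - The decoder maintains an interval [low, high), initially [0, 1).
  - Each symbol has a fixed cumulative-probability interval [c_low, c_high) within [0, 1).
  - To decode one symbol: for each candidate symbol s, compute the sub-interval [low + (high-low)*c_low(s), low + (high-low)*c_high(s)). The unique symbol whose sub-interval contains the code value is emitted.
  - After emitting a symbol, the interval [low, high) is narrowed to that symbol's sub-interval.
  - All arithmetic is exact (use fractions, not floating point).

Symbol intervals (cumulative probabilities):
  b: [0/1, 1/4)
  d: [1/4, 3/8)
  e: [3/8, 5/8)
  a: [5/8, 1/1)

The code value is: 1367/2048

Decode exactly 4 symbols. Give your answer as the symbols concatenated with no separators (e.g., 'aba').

Step 1: interval [0/1, 1/1), width = 1/1 - 0/1 = 1/1
  'b': [0/1 + 1/1*0/1, 0/1 + 1/1*1/4) = [0/1, 1/4)
  'd': [0/1 + 1/1*1/4, 0/1 + 1/1*3/8) = [1/4, 3/8)
  'e': [0/1 + 1/1*3/8, 0/1 + 1/1*5/8) = [3/8, 5/8)
  'a': [0/1 + 1/1*5/8, 0/1 + 1/1*1/1) = [5/8, 1/1) <- contains code 1367/2048
  emit 'a', narrow to [5/8, 1/1)
Step 2: interval [5/8, 1/1), width = 1/1 - 5/8 = 3/8
  'b': [5/8 + 3/8*0/1, 5/8 + 3/8*1/4) = [5/8, 23/32) <- contains code 1367/2048
  'd': [5/8 + 3/8*1/4, 5/8 + 3/8*3/8) = [23/32, 49/64)
  'e': [5/8 + 3/8*3/8, 5/8 + 3/8*5/8) = [49/64, 55/64)
  'a': [5/8 + 3/8*5/8, 5/8 + 3/8*1/1) = [55/64, 1/1)
  emit 'b', narrow to [5/8, 23/32)
Step 3: interval [5/8, 23/32), width = 23/32 - 5/8 = 3/32
  'b': [5/8 + 3/32*0/1, 5/8 + 3/32*1/4) = [5/8, 83/128)
  'd': [5/8 + 3/32*1/4, 5/8 + 3/32*3/8) = [83/128, 169/256)
  'e': [5/8 + 3/32*3/8, 5/8 + 3/32*5/8) = [169/256, 175/256) <- contains code 1367/2048
  'a': [5/8 + 3/32*5/8, 5/8 + 3/32*1/1) = [175/256, 23/32)
  emit 'e', narrow to [169/256, 175/256)
Step 4: interval [169/256, 175/256), width = 175/256 - 169/256 = 3/128
  'b': [169/256 + 3/128*0/1, 169/256 + 3/128*1/4) = [169/256, 341/512)
  'd': [169/256 + 3/128*1/4, 169/256 + 3/128*3/8) = [341/512, 685/1024) <- contains code 1367/2048
  'e': [169/256 + 3/128*3/8, 169/256 + 3/128*5/8) = [685/1024, 691/1024)
  'a': [169/256 + 3/128*5/8, 169/256 + 3/128*1/1) = [691/1024, 175/256)
  emit 'd', narrow to [341/512, 685/1024)

Answer: abed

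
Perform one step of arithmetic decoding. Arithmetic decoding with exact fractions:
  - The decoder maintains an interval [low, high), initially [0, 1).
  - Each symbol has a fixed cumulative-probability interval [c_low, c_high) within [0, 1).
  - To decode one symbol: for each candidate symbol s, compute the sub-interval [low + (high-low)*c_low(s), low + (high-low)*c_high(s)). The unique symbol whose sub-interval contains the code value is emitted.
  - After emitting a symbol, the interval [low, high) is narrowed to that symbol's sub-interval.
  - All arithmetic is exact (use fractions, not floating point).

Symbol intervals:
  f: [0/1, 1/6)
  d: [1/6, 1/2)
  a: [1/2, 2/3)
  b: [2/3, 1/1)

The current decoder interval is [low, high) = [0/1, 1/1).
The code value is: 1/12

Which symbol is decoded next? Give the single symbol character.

Answer: f

Derivation:
Interval width = high − low = 1/1 − 0/1 = 1/1
Scaled code = (code − low) / width = (1/12 − 0/1) / 1/1 = 1/12
  f: [0/1, 1/6) ← scaled code falls here ✓
  d: [1/6, 1/2) 
  a: [1/2, 2/3) 
  b: [2/3, 1/1) 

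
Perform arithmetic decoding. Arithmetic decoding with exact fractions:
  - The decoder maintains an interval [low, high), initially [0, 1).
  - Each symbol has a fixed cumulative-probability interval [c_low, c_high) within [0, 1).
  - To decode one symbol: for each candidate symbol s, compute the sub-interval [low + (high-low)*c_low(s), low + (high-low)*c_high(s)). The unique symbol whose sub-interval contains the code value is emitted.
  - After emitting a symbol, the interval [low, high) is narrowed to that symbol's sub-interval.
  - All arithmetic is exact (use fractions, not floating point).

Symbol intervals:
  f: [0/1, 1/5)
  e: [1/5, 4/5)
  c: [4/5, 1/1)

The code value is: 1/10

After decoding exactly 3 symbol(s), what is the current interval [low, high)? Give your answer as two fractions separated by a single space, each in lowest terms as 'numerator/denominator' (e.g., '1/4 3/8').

Answer: 8/125 17/125

Derivation:
Step 1: interval [0/1, 1/1), width = 1/1 - 0/1 = 1/1
  'f': [0/1 + 1/1*0/1, 0/1 + 1/1*1/5) = [0/1, 1/5) <- contains code 1/10
  'e': [0/1 + 1/1*1/5, 0/1 + 1/1*4/5) = [1/5, 4/5)
  'c': [0/1 + 1/1*4/5, 0/1 + 1/1*1/1) = [4/5, 1/1)
  emit 'f', narrow to [0/1, 1/5)
Step 2: interval [0/1, 1/5), width = 1/5 - 0/1 = 1/5
  'f': [0/1 + 1/5*0/1, 0/1 + 1/5*1/5) = [0/1, 1/25)
  'e': [0/1 + 1/5*1/5, 0/1 + 1/5*4/5) = [1/25, 4/25) <- contains code 1/10
  'c': [0/1 + 1/5*4/5, 0/1 + 1/5*1/1) = [4/25, 1/5)
  emit 'e', narrow to [1/25, 4/25)
Step 3: interval [1/25, 4/25), width = 4/25 - 1/25 = 3/25
  'f': [1/25 + 3/25*0/1, 1/25 + 3/25*1/5) = [1/25, 8/125)
  'e': [1/25 + 3/25*1/5, 1/25 + 3/25*4/5) = [8/125, 17/125) <- contains code 1/10
  'c': [1/25 + 3/25*4/5, 1/25 + 3/25*1/1) = [17/125, 4/25)
  emit 'e', narrow to [8/125, 17/125)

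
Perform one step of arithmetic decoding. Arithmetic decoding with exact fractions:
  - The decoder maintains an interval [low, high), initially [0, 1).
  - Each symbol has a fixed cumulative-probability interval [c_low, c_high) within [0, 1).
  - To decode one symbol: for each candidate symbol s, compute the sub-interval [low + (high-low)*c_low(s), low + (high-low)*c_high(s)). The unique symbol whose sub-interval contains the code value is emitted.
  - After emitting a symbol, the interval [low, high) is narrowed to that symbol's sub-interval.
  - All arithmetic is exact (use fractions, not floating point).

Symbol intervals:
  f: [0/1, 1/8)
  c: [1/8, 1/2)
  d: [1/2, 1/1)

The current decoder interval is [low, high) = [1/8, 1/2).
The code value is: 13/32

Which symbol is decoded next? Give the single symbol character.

Answer: d

Derivation:
Interval width = high − low = 1/2 − 1/8 = 3/8
Scaled code = (code − low) / width = (13/32 − 1/8) / 3/8 = 3/4
  f: [0/1, 1/8) 
  c: [1/8, 1/2) 
  d: [1/2, 1/1) ← scaled code falls here ✓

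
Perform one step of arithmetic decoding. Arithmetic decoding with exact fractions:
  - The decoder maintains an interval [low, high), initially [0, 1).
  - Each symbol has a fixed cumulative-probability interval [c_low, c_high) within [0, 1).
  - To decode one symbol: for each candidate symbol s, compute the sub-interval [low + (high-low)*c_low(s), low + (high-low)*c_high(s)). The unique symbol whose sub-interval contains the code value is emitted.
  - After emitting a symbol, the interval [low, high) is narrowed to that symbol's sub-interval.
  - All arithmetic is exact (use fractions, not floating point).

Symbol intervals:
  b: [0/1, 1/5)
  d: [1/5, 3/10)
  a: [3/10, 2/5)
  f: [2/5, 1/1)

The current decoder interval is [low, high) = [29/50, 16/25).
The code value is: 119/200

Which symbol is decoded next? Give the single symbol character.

Interval width = high − low = 16/25 − 29/50 = 3/50
Scaled code = (code − low) / width = (119/200 − 29/50) / 3/50 = 1/4
  b: [0/1, 1/5) 
  d: [1/5, 3/10) ← scaled code falls here ✓
  a: [3/10, 2/5) 
  f: [2/5, 1/1) 

Answer: d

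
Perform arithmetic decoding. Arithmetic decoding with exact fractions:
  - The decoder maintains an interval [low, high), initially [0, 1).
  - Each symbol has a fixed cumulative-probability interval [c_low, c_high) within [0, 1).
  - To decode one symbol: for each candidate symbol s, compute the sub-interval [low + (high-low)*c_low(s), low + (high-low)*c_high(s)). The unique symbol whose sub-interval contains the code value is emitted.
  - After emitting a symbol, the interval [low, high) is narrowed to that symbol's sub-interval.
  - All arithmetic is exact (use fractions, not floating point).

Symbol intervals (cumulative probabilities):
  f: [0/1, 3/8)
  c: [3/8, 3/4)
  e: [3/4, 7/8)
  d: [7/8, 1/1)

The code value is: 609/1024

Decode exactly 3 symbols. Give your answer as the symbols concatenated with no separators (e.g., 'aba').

Step 1: interval [0/1, 1/1), width = 1/1 - 0/1 = 1/1
  'f': [0/1 + 1/1*0/1, 0/1 + 1/1*3/8) = [0/1, 3/8)
  'c': [0/1 + 1/1*3/8, 0/1 + 1/1*3/4) = [3/8, 3/4) <- contains code 609/1024
  'e': [0/1 + 1/1*3/4, 0/1 + 1/1*7/8) = [3/4, 7/8)
  'd': [0/1 + 1/1*7/8, 0/1 + 1/1*1/1) = [7/8, 1/1)
  emit 'c', narrow to [3/8, 3/4)
Step 2: interval [3/8, 3/4), width = 3/4 - 3/8 = 3/8
  'f': [3/8 + 3/8*0/1, 3/8 + 3/8*3/8) = [3/8, 33/64)
  'c': [3/8 + 3/8*3/8, 3/8 + 3/8*3/4) = [33/64, 21/32) <- contains code 609/1024
  'e': [3/8 + 3/8*3/4, 3/8 + 3/8*7/8) = [21/32, 45/64)
  'd': [3/8 + 3/8*7/8, 3/8 + 3/8*1/1) = [45/64, 3/4)
  emit 'c', narrow to [33/64, 21/32)
Step 3: interval [33/64, 21/32), width = 21/32 - 33/64 = 9/64
  'f': [33/64 + 9/64*0/1, 33/64 + 9/64*3/8) = [33/64, 291/512)
  'c': [33/64 + 9/64*3/8, 33/64 + 9/64*3/4) = [291/512, 159/256) <- contains code 609/1024
  'e': [33/64 + 9/64*3/4, 33/64 + 9/64*7/8) = [159/256, 327/512)
  'd': [33/64 + 9/64*7/8, 33/64 + 9/64*1/1) = [327/512, 21/32)
  emit 'c', narrow to [291/512, 159/256)

Answer: ccc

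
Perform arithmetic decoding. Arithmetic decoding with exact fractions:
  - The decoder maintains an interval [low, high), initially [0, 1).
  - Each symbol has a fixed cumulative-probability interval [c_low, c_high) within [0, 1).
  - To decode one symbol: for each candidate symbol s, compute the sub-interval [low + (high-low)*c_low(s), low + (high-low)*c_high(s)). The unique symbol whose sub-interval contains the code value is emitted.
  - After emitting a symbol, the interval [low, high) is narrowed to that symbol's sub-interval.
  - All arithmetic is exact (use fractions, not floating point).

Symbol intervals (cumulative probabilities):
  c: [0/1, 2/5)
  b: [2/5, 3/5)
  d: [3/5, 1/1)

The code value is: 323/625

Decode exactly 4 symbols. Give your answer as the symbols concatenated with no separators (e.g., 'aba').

Step 1: interval [0/1, 1/1), width = 1/1 - 0/1 = 1/1
  'c': [0/1 + 1/1*0/1, 0/1 + 1/1*2/5) = [0/1, 2/5)
  'b': [0/1 + 1/1*2/5, 0/1 + 1/1*3/5) = [2/5, 3/5) <- contains code 323/625
  'd': [0/1 + 1/1*3/5, 0/1 + 1/1*1/1) = [3/5, 1/1)
  emit 'b', narrow to [2/5, 3/5)
Step 2: interval [2/5, 3/5), width = 3/5 - 2/5 = 1/5
  'c': [2/5 + 1/5*0/1, 2/5 + 1/5*2/5) = [2/5, 12/25)
  'b': [2/5 + 1/5*2/5, 2/5 + 1/5*3/5) = [12/25, 13/25) <- contains code 323/625
  'd': [2/5 + 1/5*3/5, 2/5 + 1/5*1/1) = [13/25, 3/5)
  emit 'b', narrow to [12/25, 13/25)
Step 3: interval [12/25, 13/25), width = 13/25 - 12/25 = 1/25
  'c': [12/25 + 1/25*0/1, 12/25 + 1/25*2/5) = [12/25, 62/125)
  'b': [12/25 + 1/25*2/5, 12/25 + 1/25*3/5) = [62/125, 63/125)
  'd': [12/25 + 1/25*3/5, 12/25 + 1/25*1/1) = [63/125, 13/25) <- contains code 323/625
  emit 'd', narrow to [63/125, 13/25)
Step 4: interval [63/125, 13/25), width = 13/25 - 63/125 = 2/125
  'c': [63/125 + 2/125*0/1, 63/125 + 2/125*2/5) = [63/125, 319/625)
  'b': [63/125 + 2/125*2/5, 63/125 + 2/125*3/5) = [319/625, 321/625)
  'd': [63/125 + 2/125*3/5, 63/125 + 2/125*1/1) = [321/625, 13/25) <- contains code 323/625
  emit 'd', narrow to [321/625, 13/25)

Answer: bbdd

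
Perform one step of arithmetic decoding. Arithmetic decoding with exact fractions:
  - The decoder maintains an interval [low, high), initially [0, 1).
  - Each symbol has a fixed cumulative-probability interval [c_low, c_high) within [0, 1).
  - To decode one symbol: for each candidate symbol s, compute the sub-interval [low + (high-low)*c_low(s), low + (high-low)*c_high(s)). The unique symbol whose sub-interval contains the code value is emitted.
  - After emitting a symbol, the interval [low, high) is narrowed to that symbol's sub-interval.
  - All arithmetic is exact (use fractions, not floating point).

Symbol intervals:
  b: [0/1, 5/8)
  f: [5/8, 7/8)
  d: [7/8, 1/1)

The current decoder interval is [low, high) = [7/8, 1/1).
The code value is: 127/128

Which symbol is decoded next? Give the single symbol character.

Answer: d

Derivation:
Interval width = high − low = 1/1 − 7/8 = 1/8
Scaled code = (code − low) / width = (127/128 − 7/8) / 1/8 = 15/16
  b: [0/1, 5/8) 
  f: [5/8, 7/8) 
  d: [7/8, 1/1) ← scaled code falls here ✓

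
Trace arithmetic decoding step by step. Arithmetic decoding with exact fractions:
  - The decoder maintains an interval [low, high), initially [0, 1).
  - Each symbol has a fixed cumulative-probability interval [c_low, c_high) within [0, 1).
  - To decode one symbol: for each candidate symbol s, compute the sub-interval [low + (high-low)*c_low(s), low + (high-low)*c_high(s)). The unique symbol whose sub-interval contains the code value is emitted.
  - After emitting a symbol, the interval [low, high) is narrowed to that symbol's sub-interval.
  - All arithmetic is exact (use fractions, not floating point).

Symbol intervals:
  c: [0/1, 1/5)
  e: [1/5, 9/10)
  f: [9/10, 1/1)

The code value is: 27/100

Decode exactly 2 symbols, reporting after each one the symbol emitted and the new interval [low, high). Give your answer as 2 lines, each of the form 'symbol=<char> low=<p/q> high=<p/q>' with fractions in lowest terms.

Answer: symbol=e low=1/5 high=9/10
symbol=c low=1/5 high=17/50

Derivation:
Step 1: interval [0/1, 1/1), width = 1/1 - 0/1 = 1/1
  'c': [0/1 + 1/1*0/1, 0/1 + 1/1*1/5) = [0/1, 1/5)
  'e': [0/1 + 1/1*1/5, 0/1 + 1/1*9/10) = [1/5, 9/10) <- contains code 27/100
  'f': [0/1 + 1/1*9/10, 0/1 + 1/1*1/1) = [9/10, 1/1)
  emit 'e', narrow to [1/5, 9/10)
Step 2: interval [1/5, 9/10), width = 9/10 - 1/5 = 7/10
  'c': [1/5 + 7/10*0/1, 1/5 + 7/10*1/5) = [1/5, 17/50) <- contains code 27/100
  'e': [1/5 + 7/10*1/5, 1/5 + 7/10*9/10) = [17/50, 83/100)
  'f': [1/5 + 7/10*9/10, 1/5 + 7/10*1/1) = [83/100, 9/10)
  emit 'c', narrow to [1/5, 17/50)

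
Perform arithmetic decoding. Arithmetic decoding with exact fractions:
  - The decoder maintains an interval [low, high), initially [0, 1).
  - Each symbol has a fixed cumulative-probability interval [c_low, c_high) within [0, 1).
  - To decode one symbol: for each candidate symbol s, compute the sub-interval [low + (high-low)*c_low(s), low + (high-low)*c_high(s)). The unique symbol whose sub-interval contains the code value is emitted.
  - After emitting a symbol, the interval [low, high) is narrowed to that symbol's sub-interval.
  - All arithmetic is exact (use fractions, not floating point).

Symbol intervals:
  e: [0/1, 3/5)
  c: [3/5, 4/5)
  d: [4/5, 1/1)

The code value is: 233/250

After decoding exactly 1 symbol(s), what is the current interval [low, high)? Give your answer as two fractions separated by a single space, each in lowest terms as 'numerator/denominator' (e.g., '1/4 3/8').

Step 1: interval [0/1, 1/1), width = 1/1 - 0/1 = 1/1
  'e': [0/1 + 1/1*0/1, 0/1 + 1/1*3/5) = [0/1, 3/5)
  'c': [0/1 + 1/1*3/5, 0/1 + 1/1*4/5) = [3/5, 4/5)
  'd': [0/1 + 1/1*4/5, 0/1 + 1/1*1/1) = [4/5, 1/1) <- contains code 233/250
  emit 'd', narrow to [4/5, 1/1)

Answer: 4/5 1/1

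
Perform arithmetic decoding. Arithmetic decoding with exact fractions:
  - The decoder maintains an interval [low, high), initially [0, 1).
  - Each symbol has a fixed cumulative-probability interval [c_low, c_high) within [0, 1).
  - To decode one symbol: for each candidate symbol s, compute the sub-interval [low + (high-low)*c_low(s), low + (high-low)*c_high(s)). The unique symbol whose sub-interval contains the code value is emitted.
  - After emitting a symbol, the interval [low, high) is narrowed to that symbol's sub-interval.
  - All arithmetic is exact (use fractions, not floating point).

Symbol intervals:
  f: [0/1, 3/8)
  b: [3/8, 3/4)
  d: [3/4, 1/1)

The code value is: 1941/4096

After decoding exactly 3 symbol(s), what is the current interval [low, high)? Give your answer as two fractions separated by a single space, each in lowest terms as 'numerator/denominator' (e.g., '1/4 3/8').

Step 1: interval [0/1, 1/1), width = 1/1 - 0/1 = 1/1
  'f': [0/1 + 1/1*0/1, 0/1 + 1/1*3/8) = [0/1, 3/8)
  'b': [0/1 + 1/1*3/8, 0/1 + 1/1*3/4) = [3/8, 3/4) <- contains code 1941/4096
  'd': [0/1 + 1/1*3/4, 0/1 + 1/1*1/1) = [3/4, 1/1)
  emit 'b', narrow to [3/8, 3/4)
Step 2: interval [3/8, 3/4), width = 3/4 - 3/8 = 3/8
  'f': [3/8 + 3/8*0/1, 3/8 + 3/8*3/8) = [3/8, 33/64) <- contains code 1941/4096
  'b': [3/8 + 3/8*3/8, 3/8 + 3/8*3/4) = [33/64, 21/32)
  'd': [3/8 + 3/8*3/4, 3/8 + 3/8*1/1) = [21/32, 3/4)
  emit 'f', narrow to [3/8, 33/64)
Step 3: interval [3/8, 33/64), width = 33/64 - 3/8 = 9/64
  'f': [3/8 + 9/64*0/1, 3/8 + 9/64*3/8) = [3/8, 219/512)
  'b': [3/8 + 9/64*3/8, 3/8 + 9/64*3/4) = [219/512, 123/256) <- contains code 1941/4096
  'd': [3/8 + 9/64*3/4, 3/8 + 9/64*1/1) = [123/256, 33/64)
  emit 'b', narrow to [219/512, 123/256)

Answer: 219/512 123/256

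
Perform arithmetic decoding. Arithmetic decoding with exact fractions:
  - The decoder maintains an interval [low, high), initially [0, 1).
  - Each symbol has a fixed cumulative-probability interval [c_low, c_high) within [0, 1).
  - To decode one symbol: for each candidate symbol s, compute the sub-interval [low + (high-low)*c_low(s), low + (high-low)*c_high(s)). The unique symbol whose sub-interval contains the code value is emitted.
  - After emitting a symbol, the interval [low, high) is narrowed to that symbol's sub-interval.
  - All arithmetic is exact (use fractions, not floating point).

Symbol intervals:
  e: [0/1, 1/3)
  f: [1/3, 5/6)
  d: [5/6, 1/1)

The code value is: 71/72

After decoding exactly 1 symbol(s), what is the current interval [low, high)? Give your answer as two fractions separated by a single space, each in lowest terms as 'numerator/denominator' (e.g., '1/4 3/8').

Step 1: interval [0/1, 1/1), width = 1/1 - 0/1 = 1/1
  'e': [0/1 + 1/1*0/1, 0/1 + 1/1*1/3) = [0/1, 1/3)
  'f': [0/1 + 1/1*1/3, 0/1 + 1/1*5/6) = [1/3, 5/6)
  'd': [0/1 + 1/1*5/6, 0/1 + 1/1*1/1) = [5/6, 1/1) <- contains code 71/72
  emit 'd', narrow to [5/6, 1/1)

Answer: 5/6 1/1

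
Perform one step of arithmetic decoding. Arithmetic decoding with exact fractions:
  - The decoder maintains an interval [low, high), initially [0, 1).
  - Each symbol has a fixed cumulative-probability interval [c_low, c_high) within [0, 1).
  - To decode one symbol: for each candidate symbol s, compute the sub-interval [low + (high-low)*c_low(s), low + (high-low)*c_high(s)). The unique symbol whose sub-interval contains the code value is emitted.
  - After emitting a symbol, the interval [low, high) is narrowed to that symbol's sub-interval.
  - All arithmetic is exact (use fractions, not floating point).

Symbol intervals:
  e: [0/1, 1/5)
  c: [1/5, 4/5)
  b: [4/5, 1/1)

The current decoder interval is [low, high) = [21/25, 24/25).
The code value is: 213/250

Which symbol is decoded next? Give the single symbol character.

Answer: e

Derivation:
Interval width = high − low = 24/25 − 21/25 = 3/25
Scaled code = (code − low) / width = (213/250 − 21/25) / 3/25 = 1/10
  e: [0/1, 1/5) ← scaled code falls here ✓
  c: [1/5, 4/5) 
  b: [4/5, 1/1) 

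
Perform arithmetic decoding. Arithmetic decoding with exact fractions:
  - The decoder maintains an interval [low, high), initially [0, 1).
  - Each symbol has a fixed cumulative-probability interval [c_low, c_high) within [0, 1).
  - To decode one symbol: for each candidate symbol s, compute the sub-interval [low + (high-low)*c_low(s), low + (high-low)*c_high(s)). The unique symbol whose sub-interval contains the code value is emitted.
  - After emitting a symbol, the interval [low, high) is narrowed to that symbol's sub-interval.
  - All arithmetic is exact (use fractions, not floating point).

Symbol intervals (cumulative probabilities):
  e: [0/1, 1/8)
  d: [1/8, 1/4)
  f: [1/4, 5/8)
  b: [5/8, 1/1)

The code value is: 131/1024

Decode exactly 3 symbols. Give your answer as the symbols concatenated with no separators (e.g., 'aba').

Step 1: interval [0/1, 1/1), width = 1/1 - 0/1 = 1/1
  'e': [0/1 + 1/1*0/1, 0/1 + 1/1*1/8) = [0/1, 1/8)
  'd': [0/1 + 1/1*1/8, 0/1 + 1/1*1/4) = [1/8, 1/4) <- contains code 131/1024
  'f': [0/1 + 1/1*1/4, 0/1 + 1/1*5/8) = [1/4, 5/8)
  'b': [0/1 + 1/1*5/8, 0/1 + 1/1*1/1) = [5/8, 1/1)
  emit 'd', narrow to [1/8, 1/4)
Step 2: interval [1/8, 1/4), width = 1/4 - 1/8 = 1/8
  'e': [1/8 + 1/8*0/1, 1/8 + 1/8*1/8) = [1/8, 9/64) <- contains code 131/1024
  'd': [1/8 + 1/8*1/8, 1/8 + 1/8*1/4) = [9/64, 5/32)
  'f': [1/8 + 1/8*1/4, 1/8 + 1/8*5/8) = [5/32, 13/64)
  'b': [1/8 + 1/8*5/8, 1/8 + 1/8*1/1) = [13/64, 1/4)
  emit 'e', narrow to [1/8, 9/64)
Step 3: interval [1/8, 9/64), width = 9/64 - 1/8 = 1/64
  'e': [1/8 + 1/64*0/1, 1/8 + 1/64*1/8) = [1/8, 65/512)
  'd': [1/8 + 1/64*1/8, 1/8 + 1/64*1/4) = [65/512, 33/256) <- contains code 131/1024
  'f': [1/8 + 1/64*1/4, 1/8 + 1/64*5/8) = [33/256, 69/512)
  'b': [1/8 + 1/64*5/8, 1/8 + 1/64*1/1) = [69/512, 9/64)
  emit 'd', narrow to [65/512, 33/256)

Answer: ded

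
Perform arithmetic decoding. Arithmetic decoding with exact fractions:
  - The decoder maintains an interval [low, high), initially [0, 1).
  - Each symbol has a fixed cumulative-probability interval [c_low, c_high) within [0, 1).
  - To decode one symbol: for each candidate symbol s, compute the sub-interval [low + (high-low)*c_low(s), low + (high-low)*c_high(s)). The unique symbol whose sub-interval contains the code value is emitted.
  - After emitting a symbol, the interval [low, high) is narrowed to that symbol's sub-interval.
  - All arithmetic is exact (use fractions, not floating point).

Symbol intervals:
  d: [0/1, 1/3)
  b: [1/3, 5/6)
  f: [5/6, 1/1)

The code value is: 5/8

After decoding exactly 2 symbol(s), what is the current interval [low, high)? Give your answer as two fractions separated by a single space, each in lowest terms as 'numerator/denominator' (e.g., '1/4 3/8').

Step 1: interval [0/1, 1/1), width = 1/1 - 0/1 = 1/1
  'd': [0/1 + 1/1*0/1, 0/1 + 1/1*1/3) = [0/1, 1/3)
  'b': [0/1 + 1/1*1/3, 0/1 + 1/1*5/6) = [1/3, 5/6) <- contains code 5/8
  'f': [0/1 + 1/1*5/6, 0/1 + 1/1*1/1) = [5/6, 1/1)
  emit 'b', narrow to [1/3, 5/6)
Step 2: interval [1/3, 5/6), width = 5/6 - 1/3 = 1/2
  'd': [1/3 + 1/2*0/1, 1/3 + 1/2*1/3) = [1/3, 1/2)
  'b': [1/3 + 1/2*1/3, 1/3 + 1/2*5/6) = [1/2, 3/4) <- contains code 5/8
  'f': [1/3 + 1/2*5/6, 1/3 + 1/2*1/1) = [3/4, 5/6)
  emit 'b', narrow to [1/2, 3/4)

Answer: 1/2 3/4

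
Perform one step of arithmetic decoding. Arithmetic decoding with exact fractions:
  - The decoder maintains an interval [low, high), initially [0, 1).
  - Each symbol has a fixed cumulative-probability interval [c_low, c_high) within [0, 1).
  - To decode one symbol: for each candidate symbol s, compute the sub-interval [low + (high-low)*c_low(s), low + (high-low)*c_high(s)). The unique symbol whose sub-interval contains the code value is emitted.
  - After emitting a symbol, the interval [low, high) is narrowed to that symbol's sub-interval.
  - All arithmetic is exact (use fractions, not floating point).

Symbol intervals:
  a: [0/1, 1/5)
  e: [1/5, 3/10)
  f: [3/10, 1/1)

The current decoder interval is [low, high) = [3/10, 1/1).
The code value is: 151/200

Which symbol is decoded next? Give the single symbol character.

Answer: f

Derivation:
Interval width = high − low = 1/1 − 3/10 = 7/10
Scaled code = (code − low) / width = (151/200 − 3/10) / 7/10 = 13/20
  a: [0/1, 1/5) 
  e: [1/5, 3/10) 
  f: [3/10, 1/1) ← scaled code falls here ✓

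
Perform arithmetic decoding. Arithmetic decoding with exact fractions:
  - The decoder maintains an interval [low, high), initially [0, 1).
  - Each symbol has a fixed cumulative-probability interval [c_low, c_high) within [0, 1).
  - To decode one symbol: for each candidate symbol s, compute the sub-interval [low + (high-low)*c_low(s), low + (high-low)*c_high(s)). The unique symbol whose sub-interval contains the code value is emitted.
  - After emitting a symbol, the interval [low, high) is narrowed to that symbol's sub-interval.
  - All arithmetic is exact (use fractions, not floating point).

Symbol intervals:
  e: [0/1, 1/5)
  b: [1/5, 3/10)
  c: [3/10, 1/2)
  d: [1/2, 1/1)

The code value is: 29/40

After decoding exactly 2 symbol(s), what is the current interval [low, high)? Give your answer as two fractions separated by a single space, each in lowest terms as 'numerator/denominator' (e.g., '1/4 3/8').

Step 1: interval [0/1, 1/1), width = 1/1 - 0/1 = 1/1
  'e': [0/1 + 1/1*0/1, 0/1 + 1/1*1/5) = [0/1, 1/5)
  'b': [0/1 + 1/1*1/5, 0/1 + 1/1*3/10) = [1/5, 3/10)
  'c': [0/1 + 1/1*3/10, 0/1 + 1/1*1/2) = [3/10, 1/2)
  'd': [0/1 + 1/1*1/2, 0/1 + 1/1*1/1) = [1/2, 1/1) <- contains code 29/40
  emit 'd', narrow to [1/2, 1/1)
Step 2: interval [1/2, 1/1), width = 1/1 - 1/2 = 1/2
  'e': [1/2 + 1/2*0/1, 1/2 + 1/2*1/5) = [1/2, 3/5)
  'b': [1/2 + 1/2*1/5, 1/2 + 1/2*3/10) = [3/5, 13/20)
  'c': [1/2 + 1/2*3/10, 1/2 + 1/2*1/2) = [13/20, 3/4) <- contains code 29/40
  'd': [1/2 + 1/2*1/2, 1/2 + 1/2*1/1) = [3/4, 1/1)
  emit 'c', narrow to [13/20, 3/4)

Answer: 13/20 3/4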